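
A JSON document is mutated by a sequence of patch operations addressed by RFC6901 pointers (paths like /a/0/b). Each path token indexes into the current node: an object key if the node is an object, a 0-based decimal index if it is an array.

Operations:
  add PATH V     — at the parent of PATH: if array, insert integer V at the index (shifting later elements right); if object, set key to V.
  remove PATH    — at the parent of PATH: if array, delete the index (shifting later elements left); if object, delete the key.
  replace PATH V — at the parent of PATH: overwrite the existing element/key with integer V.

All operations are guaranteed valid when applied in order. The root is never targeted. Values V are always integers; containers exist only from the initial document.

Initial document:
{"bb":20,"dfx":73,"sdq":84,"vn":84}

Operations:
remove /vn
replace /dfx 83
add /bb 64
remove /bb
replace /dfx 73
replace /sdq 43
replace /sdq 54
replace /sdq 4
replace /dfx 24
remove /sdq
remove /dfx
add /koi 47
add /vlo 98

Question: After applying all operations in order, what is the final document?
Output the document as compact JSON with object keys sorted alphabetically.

After op 1 (remove /vn): {"bb":20,"dfx":73,"sdq":84}
After op 2 (replace /dfx 83): {"bb":20,"dfx":83,"sdq":84}
After op 3 (add /bb 64): {"bb":64,"dfx":83,"sdq":84}
After op 4 (remove /bb): {"dfx":83,"sdq":84}
After op 5 (replace /dfx 73): {"dfx":73,"sdq":84}
After op 6 (replace /sdq 43): {"dfx":73,"sdq":43}
After op 7 (replace /sdq 54): {"dfx":73,"sdq":54}
After op 8 (replace /sdq 4): {"dfx":73,"sdq":4}
After op 9 (replace /dfx 24): {"dfx":24,"sdq":4}
After op 10 (remove /sdq): {"dfx":24}
After op 11 (remove /dfx): {}
After op 12 (add /koi 47): {"koi":47}
After op 13 (add /vlo 98): {"koi":47,"vlo":98}

Answer: {"koi":47,"vlo":98}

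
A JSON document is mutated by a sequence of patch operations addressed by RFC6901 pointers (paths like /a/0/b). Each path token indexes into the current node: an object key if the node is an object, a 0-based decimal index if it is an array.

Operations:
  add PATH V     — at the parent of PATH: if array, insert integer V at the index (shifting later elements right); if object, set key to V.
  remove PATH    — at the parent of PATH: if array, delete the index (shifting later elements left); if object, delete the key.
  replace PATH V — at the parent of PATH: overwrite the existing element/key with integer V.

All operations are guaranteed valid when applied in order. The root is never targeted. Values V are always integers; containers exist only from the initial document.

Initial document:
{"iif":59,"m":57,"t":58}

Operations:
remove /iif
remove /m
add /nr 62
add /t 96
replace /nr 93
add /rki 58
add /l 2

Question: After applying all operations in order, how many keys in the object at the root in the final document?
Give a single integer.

Answer: 4

Derivation:
After op 1 (remove /iif): {"m":57,"t":58}
After op 2 (remove /m): {"t":58}
After op 3 (add /nr 62): {"nr":62,"t":58}
After op 4 (add /t 96): {"nr":62,"t":96}
After op 5 (replace /nr 93): {"nr":93,"t":96}
After op 6 (add /rki 58): {"nr":93,"rki":58,"t":96}
After op 7 (add /l 2): {"l":2,"nr":93,"rki":58,"t":96}
Size at the root: 4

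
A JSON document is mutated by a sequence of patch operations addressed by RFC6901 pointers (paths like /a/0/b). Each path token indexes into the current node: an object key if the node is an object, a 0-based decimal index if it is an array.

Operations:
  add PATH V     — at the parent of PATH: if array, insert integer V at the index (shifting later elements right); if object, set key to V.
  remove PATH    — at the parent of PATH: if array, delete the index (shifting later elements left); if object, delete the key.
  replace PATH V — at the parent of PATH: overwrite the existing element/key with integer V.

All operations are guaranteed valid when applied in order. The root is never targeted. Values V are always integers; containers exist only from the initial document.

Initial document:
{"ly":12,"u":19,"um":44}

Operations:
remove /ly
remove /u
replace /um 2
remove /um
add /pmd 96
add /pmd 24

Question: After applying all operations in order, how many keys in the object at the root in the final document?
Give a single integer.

Answer: 1

Derivation:
After op 1 (remove /ly): {"u":19,"um":44}
After op 2 (remove /u): {"um":44}
After op 3 (replace /um 2): {"um":2}
After op 4 (remove /um): {}
After op 5 (add /pmd 96): {"pmd":96}
After op 6 (add /pmd 24): {"pmd":24}
Size at the root: 1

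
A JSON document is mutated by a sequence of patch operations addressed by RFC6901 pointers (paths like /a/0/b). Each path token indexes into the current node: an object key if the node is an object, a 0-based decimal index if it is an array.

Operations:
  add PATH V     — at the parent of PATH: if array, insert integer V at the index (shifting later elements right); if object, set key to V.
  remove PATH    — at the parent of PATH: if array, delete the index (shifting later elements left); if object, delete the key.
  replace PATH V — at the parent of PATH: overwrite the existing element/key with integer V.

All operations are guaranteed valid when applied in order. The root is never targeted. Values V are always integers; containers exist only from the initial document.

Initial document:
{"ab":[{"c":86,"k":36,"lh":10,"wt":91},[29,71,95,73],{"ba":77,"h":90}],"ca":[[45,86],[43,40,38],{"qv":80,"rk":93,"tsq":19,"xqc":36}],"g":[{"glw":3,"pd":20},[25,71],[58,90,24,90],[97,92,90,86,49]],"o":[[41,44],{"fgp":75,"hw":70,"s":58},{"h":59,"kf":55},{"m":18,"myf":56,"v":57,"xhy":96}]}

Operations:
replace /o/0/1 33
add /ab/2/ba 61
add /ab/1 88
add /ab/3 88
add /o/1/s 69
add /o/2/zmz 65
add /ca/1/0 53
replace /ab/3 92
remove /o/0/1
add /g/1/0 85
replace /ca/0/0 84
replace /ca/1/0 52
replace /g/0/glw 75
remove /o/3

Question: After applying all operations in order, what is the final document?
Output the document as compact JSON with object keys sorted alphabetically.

Answer: {"ab":[{"c":86,"k":36,"lh":10,"wt":91},88,[29,71,95,73],92,{"ba":61,"h":90}],"ca":[[84,86],[52,43,40,38],{"qv":80,"rk":93,"tsq":19,"xqc":36}],"g":[{"glw":75,"pd":20},[85,25,71],[58,90,24,90],[97,92,90,86,49]],"o":[[41],{"fgp":75,"hw":70,"s":69},{"h":59,"kf":55,"zmz":65}]}

Derivation:
After op 1 (replace /o/0/1 33): {"ab":[{"c":86,"k":36,"lh":10,"wt":91},[29,71,95,73],{"ba":77,"h":90}],"ca":[[45,86],[43,40,38],{"qv":80,"rk":93,"tsq":19,"xqc":36}],"g":[{"glw":3,"pd":20},[25,71],[58,90,24,90],[97,92,90,86,49]],"o":[[41,33],{"fgp":75,"hw":70,"s":58},{"h":59,"kf":55},{"m":18,"myf":56,"v":57,"xhy":96}]}
After op 2 (add /ab/2/ba 61): {"ab":[{"c":86,"k":36,"lh":10,"wt":91},[29,71,95,73],{"ba":61,"h":90}],"ca":[[45,86],[43,40,38],{"qv":80,"rk":93,"tsq":19,"xqc":36}],"g":[{"glw":3,"pd":20},[25,71],[58,90,24,90],[97,92,90,86,49]],"o":[[41,33],{"fgp":75,"hw":70,"s":58},{"h":59,"kf":55},{"m":18,"myf":56,"v":57,"xhy":96}]}
After op 3 (add /ab/1 88): {"ab":[{"c":86,"k":36,"lh":10,"wt":91},88,[29,71,95,73],{"ba":61,"h":90}],"ca":[[45,86],[43,40,38],{"qv":80,"rk":93,"tsq":19,"xqc":36}],"g":[{"glw":3,"pd":20},[25,71],[58,90,24,90],[97,92,90,86,49]],"o":[[41,33],{"fgp":75,"hw":70,"s":58},{"h":59,"kf":55},{"m":18,"myf":56,"v":57,"xhy":96}]}
After op 4 (add /ab/3 88): {"ab":[{"c":86,"k":36,"lh":10,"wt":91},88,[29,71,95,73],88,{"ba":61,"h":90}],"ca":[[45,86],[43,40,38],{"qv":80,"rk":93,"tsq":19,"xqc":36}],"g":[{"glw":3,"pd":20},[25,71],[58,90,24,90],[97,92,90,86,49]],"o":[[41,33],{"fgp":75,"hw":70,"s":58},{"h":59,"kf":55},{"m":18,"myf":56,"v":57,"xhy":96}]}
After op 5 (add /o/1/s 69): {"ab":[{"c":86,"k":36,"lh":10,"wt":91},88,[29,71,95,73],88,{"ba":61,"h":90}],"ca":[[45,86],[43,40,38],{"qv":80,"rk":93,"tsq":19,"xqc":36}],"g":[{"glw":3,"pd":20},[25,71],[58,90,24,90],[97,92,90,86,49]],"o":[[41,33],{"fgp":75,"hw":70,"s":69},{"h":59,"kf":55},{"m":18,"myf":56,"v":57,"xhy":96}]}
After op 6 (add /o/2/zmz 65): {"ab":[{"c":86,"k":36,"lh":10,"wt":91},88,[29,71,95,73],88,{"ba":61,"h":90}],"ca":[[45,86],[43,40,38],{"qv":80,"rk":93,"tsq":19,"xqc":36}],"g":[{"glw":3,"pd":20},[25,71],[58,90,24,90],[97,92,90,86,49]],"o":[[41,33],{"fgp":75,"hw":70,"s":69},{"h":59,"kf":55,"zmz":65},{"m":18,"myf":56,"v":57,"xhy":96}]}
After op 7 (add /ca/1/0 53): {"ab":[{"c":86,"k":36,"lh":10,"wt":91},88,[29,71,95,73],88,{"ba":61,"h":90}],"ca":[[45,86],[53,43,40,38],{"qv":80,"rk":93,"tsq":19,"xqc":36}],"g":[{"glw":3,"pd":20},[25,71],[58,90,24,90],[97,92,90,86,49]],"o":[[41,33],{"fgp":75,"hw":70,"s":69},{"h":59,"kf":55,"zmz":65},{"m":18,"myf":56,"v":57,"xhy":96}]}
After op 8 (replace /ab/3 92): {"ab":[{"c":86,"k":36,"lh":10,"wt":91},88,[29,71,95,73],92,{"ba":61,"h":90}],"ca":[[45,86],[53,43,40,38],{"qv":80,"rk":93,"tsq":19,"xqc":36}],"g":[{"glw":3,"pd":20},[25,71],[58,90,24,90],[97,92,90,86,49]],"o":[[41,33],{"fgp":75,"hw":70,"s":69},{"h":59,"kf":55,"zmz":65},{"m":18,"myf":56,"v":57,"xhy":96}]}
After op 9 (remove /o/0/1): {"ab":[{"c":86,"k":36,"lh":10,"wt":91},88,[29,71,95,73],92,{"ba":61,"h":90}],"ca":[[45,86],[53,43,40,38],{"qv":80,"rk":93,"tsq":19,"xqc":36}],"g":[{"glw":3,"pd":20},[25,71],[58,90,24,90],[97,92,90,86,49]],"o":[[41],{"fgp":75,"hw":70,"s":69},{"h":59,"kf":55,"zmz":65},{"m":18,"myf":56,"v":57,"xhy":96}]}
After op 10 (add /g/1/0 85): {"ab":[{"c":86,"k":36,"lh":10,"wt":91},88,[29,71,95,73],92,{"ba":61,"h":90}],"ca":[[45,86],[53,43,40,38],{"qv":80,"rk":93,"tsq":19,"xqc":36}],"g":[{"glw":3,"pd":20},[85,25,71],[58,90,24,90],[97,92,90,86,49]],"o":[[41],{"fgp":75,"hw":70,"s":69},{"h":59,"kf":55,"zmz":65},{"m":18,"myf":56,"v":57,"xhy":96}]}
After op 11 (replace /ca/0/0 84): {"ab":[{"c":86,"k":36,"lh":10,"wt":91},88,[29,71,95,73],92,{"ba":61,"h":90}],"ca":[[84,86],[53,43,40,38],{"qv":80,"rk":93,"tsq":19,"xqc":36}],"g":[{"glw":3,"pd":20},[85,25,71],[58,90,24,90],[97,92,90,86,49]],"o":[[41],{"fgp":75,"hw":70,"s":69},{"h":59,"kf":55,"zmz":65},{"m":18,"myf":56,"v":57,"xhy":96}]}
After op 12 (replace /ca/1/0 52): {"ab":[{"c":86,"k":36,"lh":10,"wt":91},88,[29,71,95,73],92,{"ba":61,"h":90}],"ca":[[84,86],[52,43,40,38],{"qv":80,"rk":93,"tsq":19,"xqc":36}],"g":[{"glw":3,"pd":20},[85,25,71],[58,90,24,90],[97,92,90,86,49]],"o":[[41],{"fgp":75,"hw":70,"s":69},{"h":59,"kf":55,"zmz":65},{"m":18,"myf":56,"v":57,"xhy":96}]}
After op 13 (replace /g/0/glw 75): {"ab":[{"c":86,"k":36,"lh":10,"wt":91},88,[29,71,95,73],92,{"ba":61,"h":90}],"ca":[[84,86],[52,43,40,38],{"qv":80,"rk":93,"tsq":19,"xqc":36}],"g":[{"glw":75,"pd":20},[85,25,71],[58,90,24,90],[97,92,90,86,49]],"o":[[41],{"fgp":75,"hw":70,"s":69},{"h":59,"kf":55,"zmz":65},{"m":18,"myf":56,"v":57,"xhy":96}]}
After op 14 (remove /o/3): {"ab":[{"c":86,"k":36,"lh":10,"wt":91},88,[29,71,95,73],92,{"ba":61,"h":90}],"ca":[[84,86],[52,43,40,38],{"qv":80,"rk":93,"tsq":19,"xqc":36}],"g":[{"glw":75,"pd":20},[85,25,71],[58,90,24,90],[97,92,90,86,49]],"o":[[41],{"fgp":75,"hw":70,"s":69},{"h":59,"kf":55,"zmz":65}]}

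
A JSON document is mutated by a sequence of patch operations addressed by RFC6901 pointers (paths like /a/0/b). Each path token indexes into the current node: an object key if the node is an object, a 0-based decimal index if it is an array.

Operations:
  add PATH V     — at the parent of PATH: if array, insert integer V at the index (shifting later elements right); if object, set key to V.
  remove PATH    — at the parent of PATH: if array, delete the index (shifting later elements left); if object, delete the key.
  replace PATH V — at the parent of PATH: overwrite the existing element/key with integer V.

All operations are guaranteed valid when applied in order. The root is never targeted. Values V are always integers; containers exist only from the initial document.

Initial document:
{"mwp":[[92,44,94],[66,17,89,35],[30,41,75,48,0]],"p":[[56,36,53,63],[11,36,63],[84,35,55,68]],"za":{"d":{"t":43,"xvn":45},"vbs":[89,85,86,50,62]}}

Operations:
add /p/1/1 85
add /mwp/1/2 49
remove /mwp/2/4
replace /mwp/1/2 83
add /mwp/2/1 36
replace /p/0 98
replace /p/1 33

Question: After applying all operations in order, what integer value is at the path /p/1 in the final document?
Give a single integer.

After op 1 (add /p/1/1 85): {"mwp":[[92,44,94],[66,17,89,35],[30,41,75,48,0]],"p":[[56,36,53,63],[11,85,36,63],[84,35,55,68]],"za":{"d":{"t":43,"xvn":45},"vbs":[89,85,86,50,62]}}
After op 2 (add /mwp/1/2 49): {"mwp":[[92,44,94],[66,17,49,89,35],[30,41,75,48,0]],"p":[[56,36,53,63],[11,85,36,63],[84,35,55,68]],"za":{"d":{"t":43,"xvn":45},"vbs":[89,85,86,50,62]}}
After op 3 (remove /mwp/2/4): {"mwp":[[92,44,94],[66,17,49,89,35],[30,41,75,48]],"p":[[56,36,53,63],[11,85,36,63],[84,35,55,68]],"za":{"d":{"t":43,"xvn":45},"vbs":[89,85,86,50,62]}}
After op 4 (replace /mwp/1/2 83): {"mwp":[[92,44,94],[66,17,83,89,35],[30,41,75,48]],"p":[[56,36,53,63],[11,85,36,63],[84,35,55,68]],"za":{"d":{"t":43,"xvn":45},"vbs":[89,85,86,50,62]}}
After op 5 (add /mwp/2/1 36): {"mwp":[[92,44,94],[66,17,83,89,35],[30,36,41,75,48]],"p":[[56,36,53,63],[11,85,36,63],[84,35,55,68]],"za":{"d":{"t":43,"xvn":45},"vbs":[89,85,86,50,62]}}
After op 6 (replace /p/0 98): {"mwp":[[92,44,94],[66,17,83,89,35],[30,36,41,75,48]],"p":[98,[11,85,36,63],[84,35,55,68]],"za":{"d":{"t":43,"xvn":45},"vbs":[89,85,86,50,62]}}
After op 7 (replace /p/1 33): {"mwp":[[92,44,94],[66,17,83,89,35],[30,36,41,75,48]],"p":[98,33,[84,35,55,68]],"za":{"d":{"t":43,"xvn":45},"vbs":[89,85,86,50,62]}}
Value at /p/1: 33

Answer: 33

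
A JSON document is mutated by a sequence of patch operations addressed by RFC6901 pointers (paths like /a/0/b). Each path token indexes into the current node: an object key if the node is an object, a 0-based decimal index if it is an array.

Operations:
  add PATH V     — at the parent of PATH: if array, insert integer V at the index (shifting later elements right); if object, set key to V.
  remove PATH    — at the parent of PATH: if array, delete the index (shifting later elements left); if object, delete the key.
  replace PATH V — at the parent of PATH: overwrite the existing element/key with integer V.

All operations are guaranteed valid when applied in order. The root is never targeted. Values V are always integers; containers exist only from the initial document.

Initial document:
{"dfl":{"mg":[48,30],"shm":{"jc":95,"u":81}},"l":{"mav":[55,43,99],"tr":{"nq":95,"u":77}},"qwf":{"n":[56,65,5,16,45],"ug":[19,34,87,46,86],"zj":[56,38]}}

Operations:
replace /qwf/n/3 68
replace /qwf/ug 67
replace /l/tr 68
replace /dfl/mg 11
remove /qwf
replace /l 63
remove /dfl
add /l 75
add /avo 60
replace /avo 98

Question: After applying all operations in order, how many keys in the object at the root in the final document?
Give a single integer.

After op 1 (replace /qwf/n/3 68): {"dfl":{"mg":[48,30],"shm":{"jc":95,"u":81}},"l":{"mav":[55,43,99],"tr":{"nq":95,"u":77}},"qwf":{"n":[56,65,5,68,45],"ug":[19,34,87,46,86],"zj":[56,38]}}
After op 2 (replace /qwf/ug 67): {"dfl":{"mg":[48,30],"shm":{"jc":95,"u":81}},"l":{"mav":[55,43,99],"tr":{"nq":95,"u":77}},"qwf":{"n":[56,65,5,68,45],"ug":67,"zj":[56,38]}}
After op 3 (replace /l/tr 68): {"dfl":{"mg":[48,30],"shm":{"jc":95,"u":81}},"l":{"mav":[55,43,99],"tr":68},"qwf":{"n":[56,65,5,68,45],"ug":67,"zj":[56,38]}}
After op 4 (replace /dfl/mg 11): {"dfl":{"mg":11,"shm":{"jc":95,"u":81}},"l":{"mav":[55,43,99],"tr":68},"qwf":{"n":[56,65,5,68,45],"ug":67,"zj":[56,38]}}
After op 5 (remove /qwf): {"dfl":{"mg":11,"shm":{"jc":95,"u":81}},"l":{"mav":[55,43,99],"tr":68}}
After op 6 (replace /l 63): {"dfl":{"mg":11,"shm":{"jc":95,"u":81}},"l":63}
After op 7 (remove /dfl): {"l":63}
After op 8 (add /l 75): {"l":75}
After op 9 (add /avo 60): {"avo":60,"l":75}
After op 10 (replace /avo 98): {"avo":98,"l":75}
Size at the root: 2

Answer: 2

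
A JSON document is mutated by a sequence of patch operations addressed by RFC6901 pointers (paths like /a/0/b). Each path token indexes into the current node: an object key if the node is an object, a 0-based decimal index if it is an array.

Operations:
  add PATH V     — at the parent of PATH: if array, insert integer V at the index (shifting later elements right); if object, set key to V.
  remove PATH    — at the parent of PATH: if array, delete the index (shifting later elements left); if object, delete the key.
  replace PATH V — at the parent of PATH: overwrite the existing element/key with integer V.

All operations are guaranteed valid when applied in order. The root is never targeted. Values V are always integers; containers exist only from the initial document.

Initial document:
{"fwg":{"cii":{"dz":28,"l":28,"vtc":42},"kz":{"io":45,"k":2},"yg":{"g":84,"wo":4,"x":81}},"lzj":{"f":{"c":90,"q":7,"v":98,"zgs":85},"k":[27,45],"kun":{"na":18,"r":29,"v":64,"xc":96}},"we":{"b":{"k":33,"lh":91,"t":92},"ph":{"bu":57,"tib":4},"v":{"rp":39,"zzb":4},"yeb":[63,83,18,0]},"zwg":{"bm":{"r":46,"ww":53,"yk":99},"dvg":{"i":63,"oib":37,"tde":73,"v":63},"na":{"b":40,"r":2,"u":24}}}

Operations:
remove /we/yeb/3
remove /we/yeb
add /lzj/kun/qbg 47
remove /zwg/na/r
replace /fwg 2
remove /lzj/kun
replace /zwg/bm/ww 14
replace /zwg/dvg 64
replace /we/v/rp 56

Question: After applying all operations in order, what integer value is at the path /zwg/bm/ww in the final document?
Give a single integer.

Answer: 14

Derivation:
After op 1 (remove /we/yeb/3): {"fwg":{"cii":{"dz":28,"l":28,"vtc":42},"kz":{"io":45,"k":2},"yg":{"g":84,"wo":4,"x":81}},"lzj":{"f":{"c":90,"q":7,"v":98,"zgs":85},"k":[27,45],"kun":{"na":18,"r":29,"v":64,"xc":96}},"we":{"b":{"k":33,"lh":91,"t":92},"ph":{"bu":57,"tib":4},"v":{"rp":39,"zzb":4},"yeb":[63,83,18]},"zwg":{"bm":{"r":46,"ww":53,"yk":99},"dvg":{"i":63,"oib":37,"tde":73,"v":63},"na":{"b":40,"r":2,"u":24}}}
After op 2 (remove /we/yeb): {"fwg":{"cii":{"dz":28,"l":28,"vtc":42},"kz":{"io":45,"k":2},"yg":{"g":84,"wo":4,"x":81}},"lzj":{"f":{"c":90,"q":7,"v":98,"zgs":85},"k":[27,45],"kun":{"na":18,"r":29,"v":64,"xc":96}},"we":{"b":{"k":33,"lh":91,"t":92},"ph":{"bu":57,"tib":4},"v":{"rp":39,"zzb":4}},"zwg":{"bm":{"r":46,"ww":53,"yk":99},"dvg":{"i":63,"oib":37,"tde":73,"v":63},"na":{"b":40,"r":2,"u":24}}}
After op 3 (add /lzj/kun/qbg 47): {"fwg":{"cii":{"dz":28,"l":28,"vtc":42},"kz":{"io":45,"k":2},"yg":{"g":84,"wo":4,"x":81}},"lzj":{"f":{"c":90,"q":7,"v":98,"zgs":85},"k":[27,45],"kun":{"na":18,"qbg":47,"r":29,"v":64,"xc":96}},"we":{"b":{"k":33,"lh":91,"t":92},"ph":{"bu":57,"tib":4},"v":{"rp":39,"zzb":4}},"zwg":{"bm":{"r":46,"ww":53,"yk":99},"dvg":{"i":63,"oib":37,"tde":73,"v":63},"na":{"b":40,"r":2,"u":24}}}
After op 4 (remove /zwg/na/r): {"fwg":{"cii":{"dz":28,"l":28,"vtc":42},"kz":{"io":45,"k":2},"yg":{"g":84,"wo":4,"x":81}},"lzj":{"f":{"c":90,"q":7,"v":98,"zgs":85},"k":[27,45],"kun":{"na":18,"qbg":47,"r":29,"v":64,"xc":96}},"we":{"b":{"k":33,"lh":91,"t":92},"ph":{"bu":57,"tib":4},"v":{"rp":39,"zzb":4}},"zwg":{"bm":{"r":46,"ww":53,"yk":99},"dvg":{"i":63,"oib":37,"tde":73,"v":63},"na":{"b":40,"u":24}}}
After op 5 (replace /fwg 2): {"fwg":2,"lzj":{"f":{"c":90,"q":7,"v":98,"zgs":85},"k":[27,45],"kun":{"na":18,"qbg":47,"r":29,"v":64,"xc":96}},"we":{"b":{"k":33,"lh":91,"t":92},"ph":{"bu":57,"tib":4},"v":{"rp":39,"zzb":4}},"zwg":{"bm":{"r":46,"ww":53,"yk":99},"dvg":{"i":63,"oib":37,"tde":73,"v":63},"na":{"b":40,"u":24}}}
After op 6 (remove /lzj/kun): {"fwg":2,"lzj":{"f":{"c":90,"q":7,"v":98,"zgs":85},"k":[27,45]},"we":{"b":{"k":33,"lh":91,"t":92},"ph":{"bu":57,"tib":4},"v":{"rp":39,"zzb":4}},"zwg":{"bm":{"r":46,"ww":53,"yk":99},"dvg":{"i":63,"oib":37,"tde":73,"v":63},"na":{"b":40,"u":24}}}
After op 7 (replace /zwg/bm/ww 14): {"fwg":2,"lzj":{"f":{"c":90,"q":7,"v":98,"zgs":85},"k":[27,45]},"we":{"b":{"k":33,"lh":91,"t":92},"ph":{"bu":57,"tib":4},"v":{"rp":39,"zzb":4}},"zwg":{"bm":{"r":46,"ww":14,"yk":99},"dvg":{"i":63,"oib":37,"tde":73,"v":63},"na":{"b":40,"u":24}}}
After op 8 (replace /zwg/dvg 64): {"fwg":2,"lzj":{"f":{"c":90,"q":7,"v":98,"zgs":85},"k":[27,45]},"we":{"b":{"k":33,"lh":91,"t":92},"ph":{"bu":57,"tib":4},"v":{"rp":39,"zzb":4}},"zwg":{"bm":{"r":46,"ww":14,"yk":99},"dvg":64,"na":{"b":40,"u":24}}}
After op 9 (replace /we/v/rp 56): {"fwg":2,"lzj":{"f":{"c":90,"q":7,"v":98,"zgs":85},"k":[27,45]},"we":{"b":{"k":33,"lh":91,"t":92},"ph":{"bu":57,"tib":4},"v":{"rp":56,"zzb":4}},"zwg":{"bm":{"r":46,"ww":14,"yk":99},"dvg":64,"na":{"b":40,"u":24}}}
Value at /zwg/bm/ww: 14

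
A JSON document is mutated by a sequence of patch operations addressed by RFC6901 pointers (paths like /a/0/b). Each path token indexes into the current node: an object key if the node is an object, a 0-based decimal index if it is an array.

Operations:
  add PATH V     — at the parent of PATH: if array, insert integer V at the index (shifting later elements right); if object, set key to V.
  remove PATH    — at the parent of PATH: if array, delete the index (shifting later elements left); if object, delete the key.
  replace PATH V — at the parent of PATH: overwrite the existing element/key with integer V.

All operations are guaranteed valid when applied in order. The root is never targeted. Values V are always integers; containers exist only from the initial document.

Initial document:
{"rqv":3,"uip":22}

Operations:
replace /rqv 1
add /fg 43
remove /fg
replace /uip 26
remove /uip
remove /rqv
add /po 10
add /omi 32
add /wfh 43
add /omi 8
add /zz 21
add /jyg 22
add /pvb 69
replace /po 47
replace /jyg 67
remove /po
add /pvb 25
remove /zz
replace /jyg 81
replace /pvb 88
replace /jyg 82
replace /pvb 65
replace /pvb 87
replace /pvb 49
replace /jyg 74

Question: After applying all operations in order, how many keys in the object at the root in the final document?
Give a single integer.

Answer: 4

Derivation:
After op 1 (replace /rqv 1): {"rqv":1,"uip":22}
After op 2 (add /fg 43): {"fg":43,"rqv":1,"uip":22}
After op 3 (remove /fg): {"rqv":1,"uip":22}
After op 4 (replace /uip 26): {"rqv":1,"uip":26}
After op 5 (remove /uip): {"rqv":1}
After op 6 (remove /rqv): {}
After op 7 (add /po 10): {"po":10}
After op 8 (add /omi 32): {"omi":32,"po":10}
After op 9 (add /wfh 43): {"omi":32,"po":10,"wfh":43}
After op 10 (add /omi 8): {"omi":8,"po":10,"wfh":43}
After op 11 (add /zz 21): {"omi":8,"po":10,"wfh":43,"zz":21}
After op 12 (add /jyg 22): {"jyg":22,"omi":8,"po":10,"wfh":43,"zz":21}
After op 13 (add /pvb 69): {"jyg":22,"omi":8,"po":10,"pvb":69,"wfh":43,"zz":21}
After op 14 (replace /po 47): {"jyg":22,"omi":8,"po":47,"pvb":69,"wfh":43,"zz":21}
After op 15 (replace /jyg 67): {"jyg":67,"omi":8,"po":47,"pvb":69,"wfh":43,"zz":21}
After op 16 (remove /po): {"jyg":67,"omi":8,"pvb":69,"wfh":43,"zz":21}
After op 17 (add /pvb 25): {"jyg":67,"omi":8,"pvb":25,"wfh":43,"zz":21}
After op 18 (remove /zz): {"jyg":67,"omi":8,"pvb":25,"wfh":43}
After op 19 (replace /jyg 81): {"jyg":81,"omi":8,"pvb":25,"wfh":43}
After op 20 (replace /pvb 88): {"jyg":81,"omi":8,"pvb":88,"wfh":43}
After op 21 (replace /jyg 82): {"jyg":82,"omi":8,"pvb":88,"wfh":43}
After op 22 (replace /pvb 65): {"jyg":82,"omi":8,"pvb":65,"wfh":43}
After op 23 (replace /pvb 87): {"jyg":82,"omi":8,"pvb":87,"wfh":43}
After op 24 (replace /pvb 49): {"jyg":82,"omi":8,"pvb":49,"wfh":43}
After op 25 (replace /jyg 74): {"jyg":74,"omi":8,"pvb":49,"wfh":43}
Size at the root: 4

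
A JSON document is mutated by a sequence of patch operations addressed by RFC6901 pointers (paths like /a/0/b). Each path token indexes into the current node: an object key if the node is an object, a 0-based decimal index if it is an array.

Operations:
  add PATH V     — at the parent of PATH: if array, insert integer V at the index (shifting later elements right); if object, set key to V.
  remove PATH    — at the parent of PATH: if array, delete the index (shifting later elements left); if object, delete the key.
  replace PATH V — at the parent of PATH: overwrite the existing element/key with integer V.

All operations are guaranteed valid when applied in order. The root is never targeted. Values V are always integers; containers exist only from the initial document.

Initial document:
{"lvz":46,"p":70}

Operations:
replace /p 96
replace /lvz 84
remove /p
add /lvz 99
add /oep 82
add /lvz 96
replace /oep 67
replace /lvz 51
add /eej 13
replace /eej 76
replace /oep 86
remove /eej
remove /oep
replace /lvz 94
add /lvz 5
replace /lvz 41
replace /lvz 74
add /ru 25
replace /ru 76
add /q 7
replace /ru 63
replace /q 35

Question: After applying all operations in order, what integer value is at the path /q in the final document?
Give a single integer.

After op 1 (replace /p 96): {"lvz":46,"p":96}
After op 2 (replace /lvz 84): {"lvz":84,"p":96}
After op 3 (remove /p): {"lvz":84}
After op 4 (add /lvz 99): {"lvz":99}
After op 5 (add /oep 82): {"lvz":99,"oep":82}
After op 6 (add /lvz 96): {"lvz":96,"oep":82}
After op 7 (replace /oep 67): {"lvz":96,"oep":67}
After op 8 (replace /lvz 51): {"lvz":51,"oep":67}
After op 9 (add /eej 13): {"eej":13,"lvz":51,"oep":67}
After op 10 (replace /eej 76): {"eej":76,"lvz":51,"oep":67}
After op 11 (replace /oep 86): {"eej":76,"lvz":51,"oep":86}
After op 12 (remove /eej): {"lvz":51,"oep":86}
After op 13 (remove /oep): {"lvz":51}
After op 14 (replace /lvz 94): {"lvz":94}
After op 15 (add /lvz 5): {"lvz":5}
After op 16 (replace /lvz 41): {"lvz":41}
After op 17 (replace /lvz 74): {"lvz":74}
After op 18 (add /ru 25): {"lvz":74,"ru":25}
After op 19 (replace /ru 76): {"lvz":74,"ru":76}
After op 20 (add /q 7): {"lvz":74,"q":7,"ru":76}
After op 21 (replace /ru 63): {"lvz":74,"q":7,"ru":63}
After op 22 (replace /q 35): {"lvz":74,"q":35,"ru":63}
Value at /q: 35

Answer: 35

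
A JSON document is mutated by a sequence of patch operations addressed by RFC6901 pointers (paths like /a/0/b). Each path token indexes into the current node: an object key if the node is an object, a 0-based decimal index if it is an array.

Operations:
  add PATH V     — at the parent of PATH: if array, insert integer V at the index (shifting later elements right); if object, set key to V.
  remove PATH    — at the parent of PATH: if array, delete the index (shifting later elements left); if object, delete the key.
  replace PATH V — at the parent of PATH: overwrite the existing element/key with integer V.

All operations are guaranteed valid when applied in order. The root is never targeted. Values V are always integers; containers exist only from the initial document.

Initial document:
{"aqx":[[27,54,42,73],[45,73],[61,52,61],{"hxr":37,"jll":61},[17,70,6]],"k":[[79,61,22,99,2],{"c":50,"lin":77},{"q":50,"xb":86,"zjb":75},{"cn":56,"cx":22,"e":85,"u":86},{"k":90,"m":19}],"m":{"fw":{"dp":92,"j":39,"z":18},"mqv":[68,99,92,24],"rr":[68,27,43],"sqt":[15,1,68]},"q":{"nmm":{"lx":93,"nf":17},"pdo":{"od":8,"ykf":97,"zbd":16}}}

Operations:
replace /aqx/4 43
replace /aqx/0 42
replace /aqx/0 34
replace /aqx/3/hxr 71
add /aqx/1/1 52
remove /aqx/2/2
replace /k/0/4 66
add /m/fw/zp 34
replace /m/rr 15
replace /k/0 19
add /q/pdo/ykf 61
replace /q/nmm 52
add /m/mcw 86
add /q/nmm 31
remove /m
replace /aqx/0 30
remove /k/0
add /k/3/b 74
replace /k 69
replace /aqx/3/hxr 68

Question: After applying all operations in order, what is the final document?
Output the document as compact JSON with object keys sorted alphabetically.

Answer: {"aqx":[30,[45,52,73],[61,52],{"hxr":68,"jll":61},43],"k":69,"q":{"nmm":31,"pdo":{"od":8,"ykf":61,"zbd":16}}}

Derivation:
After op 1 (replace /aqx/4 43): {"aqx":[[27,54,42,73],[45,73],[61,52,61],{"hxr":37,"jll":61},43],"k":[[79,61,22,99,2],{"c":50,"lin":77},{"q":50,"xb":86,"zjb":75},{"cn":56,"cx":22,"e":85,"u":86},{"k":90,"m":19}],"m":{"fw":{"dp":92,"j":39,"z":18},"mqv":[68,99,92,24],"rr":[68,27,43],"sqt":[15,1,68]},"q":{"nmm":{"lx":93,"nf":17},"pdo":{"od":8,"ykf":97,"zbd":16}}}
After op 2 (replace /aqx/0 42): {"aqx":[42,[45,73],[61,52,61],{"hxr":37,"jll":61},43],"k":[[79,61,22,99,2],{"c":50,"lin":77},{"q":50,"xb":86,"zjb":75},{"cn":56,"cx":22,"e":85,"u":86},{"k":90,"m":19}],"m":{"fw":{"dp":92,"j":39,"z":18},"mqv":[68,99,92,24],"rr":[68,27,43],"sqt":[15,1,68]},"q":{"nmm":{"lx":93,"nf":17},"pdo":{"od":8,"ykf":97,"zbd":16}}}
After op 3 (replace /aqx/0 34): {"aqx":[34,[45,73],[61,52,61],{"hxr":37,"jll":61},43],"k":[[79,61,22,99,2],{"c":50,"lin":77},{"q":50,"xb":86,"zjb":75},{"cn":56,"cx":22,"e":85,"u":86},{"k":90,"m":19}],"m":{"fw":{"dp":92,"j":39,"z":18},"mqv":[68,99,92,24],"rr":[68,27,43],"sqt":[15,1,68]},"q":{"nmm":{"lx":93,"nf":17},"pdo":{"od":8,"ykf":97,"zbd":16}}}
After op 4 (replace /aqx/3/hxr 71): {"aqx":[34,[45,73],[61,52,61],{"hxr":71,"jll":61},43],"k":[[79,61,22,99,2],{"c":50,"lin":77},{"q":50,"xb":86,"zjb":75},{"cn":56,"cx":22,"e":85,"u":86},{"k":90,"m":19}],"m":{"fw":{"dp":92,"j":39,"z":18},"mqv":[68,99,92,24],"rr":[68,27,43],"sqt":[15,1,68]},"q":{"nmm":{"lx":93,"nf":17},"pdo":{"od":8,"ykf":97,"zbd":16}}}
After op 5 (add /aqx/1/1 52): {"aqx":[34,[45,52,73],[61,52,61],{"hxr":71,"jll":61},43],"k":[[79,61,22,99,2],{"c":50,"lin":77},{"q":50,"xb":86,"zjb":75},{"cn":56,"cx":22,"e":85,"u":86},{"k":90,"m":19}],"m":{"fw":{"dp":92,"j":39,"z":18},"mqv":[68,99,92,24],"rr":[68,27,43],"sqt":[15,1,68]},"q":{"nmm":{"lx":93,"nf":17},"pdo":{"od":8,"ykf":97,"zbd":16}}}
After op 6 (remove /aqx/2/2): {"aqx":[34,[45,52,73],[61,52],{"hxr":71,"jll":61},43],"k":[[79,61,22,99,2],{"c":50,"lin":77},{"q":50,"xb":86,"zjb":75},{"cn":56,"cx":22,"e":85,"u":86},{"k":90,"m":19}],"m":{"fw":{"dp":92,"j":39,"z":18},"mqv":[68,99,92,24],"rr":[68,27,43],"sqt":[15,1,68]},"q":{"nmm":{"lx":93,"nf":17},"pdo":{"od":8,"ykf":97,"zbd":16}}}
After op 7 (replace /k/0/4 66): {"aqx":[34,[45,52,73],[61,52],{"hxr":71,"jll":61},43],"k":[[79,61,22,99,66],{"c":50,"lin":77},{"q":50,"xb":86,"zjb":75},{"cn":56,"cx":22,"e":85,"u":86},{"k":90,"m":19}],"m":{"fw":{"dp":92,"j":39,"z":18},"mqv":[68,99,92,24],"rr":[68,27,43],"sqt":[15,1,68]},"q":{"nmm":{"lx":93,"nf":17},"pdo":{"od":8,"ykf":97,"zbd":16}}}
After op 8 (add /m/fw/zp 34): {"aqx":[34,[45,52,73],[61,52],{"hxr":71,"jll":61},43],"k":[[79,61,22,99,66],{"c":50,"lin":77},{"q":50,"xb":86,"zjb":75},{"cn":56,"cx":22,"e":85,"u":86},{"k":90,"m":19}],"m":{"fw":{"dp":92,"j":39,"z":18,"zp":34},"mqv":[68,99,92,24],"rr":[68,27,43],"sqt":[15,1,68]},"q":{"nmm":{"lx":93,"nf":17},"pdo":{"od":8,"ykf":97,"zbd":16}}}
After op 9 (replace /m/rr 15): {"aqx":[34,[45,52,73],[61,52],{"hxr":71,"jll":61},43],"k":[[79,61,22,99,66],{"c":50,"lin":77},{"q":50,"xb":86,"zjb":75},{"cn":56,"cx":22,"e":85,"u":86},{"k":90,"m":19}],"m":{"fw":{"dp":92,"j":39,"z":18,"zp":34},"mqv":[68,99,92,24],"rr":15,"sqt":[15,1,68]},"q":{"nmm":{"lx":93,"nf":17},"pdo":{"od":8,"ykf":97,"zbd":16}}}
After op 10 (replace /k/0 19): {"aqx":[34,[45,52,73],[61,52],{"hxr":71,"jll":61},43],"k":[19,{"c":50,"lin":77},{"q":50,"xb":86,"zjb":75},{"cn":56,"cx":22,"e":85,"u":86},{"k":90,"m":19}],"m":{"fw":{"dp":92,"j":39,"z":18,"zp":34},"mqv":[68,99,92,24],"rr":15,"sqt":[15,1,68]},"q":{"nmm":{"lx":93,"nf":17},"pdo":{"od":8,"ykf":97,"zbd":16}}}
After op 11 (add /q/pdo/ykf 61): {"aqx":[34,[45,52,73],[61,52],{"hxr":71,"jll":61},43],"k":[19,{"c":50,"lin":77},{"q":50,"xb":86,"zjb":75},{"cn":56,"cx":22,"e":85,"u":86},{"k":90,"m":19}],"m":{"fw":{"dp":92,"j":39,"z":18,"zp":34},"mqv":[68,99,92,24],"rr":15,"sqt":[15,1,68]},"q":{"nmm":{"lx":93,"nf":17},"pdo":{"od":8,"ykf":61,"zbd":16}}}
After op 12 (replace /q/nmm 52): {"aqx":[34,[45,52,73],[61,52],{"hxr":71,"jll":61},43],"k":[19,{"c":50,"lin":77},{"q":50,"xb":86,"zjb":75},{"cn":56,"cx":22,"e":85,"u":86},{"k":90,"m":19}],"m":{"fw":{"dp":92,"j":39,"z":18,"zp":34},"mqv":[68,99,92,24],"rr":15,"sqt":[15,1,68]},"q":{"nmm":52,"pdo":{"od":8,"ykf":61,"zbd":16}}}
After op 13 (add /m/mcw 86): {"aqx":[34,[45,52,73],[61,52],{"hxr":71,"jll":61},43],"k":[19,{"c":50,"lin":77},{"q":50,"xb":86,"zjb":75},{"cn":56,"cx":22,"e":85,"u":86},{"k":90,"m":19}],"m":{"fw":{"dp":92,"j":39,"z":18,"zp":34},"mcw":86,"mqv":[68,99,92,24],"rr":15,"sqt":[15,1,68]},"q":{"nmm":52,"pdo":{"od":8,"ykf":61,"zbd":16}}}
After op 14 (add /q/nmm 31): {"aqx":[34,[45,52,73],[61,52],{"hxr":71,"jll":61},43],"k":[19,{"c":50,"lin":77},{"q":50,"xb":86,"zjb":75},{"cn":56,"cx":22,"e":85,"u":86},{"k":90,"m":19}],"m":{"fw":{"dp":92,"j":39,"z":18,"zp":34},"mcw":86,"mqv":[68,99,92,24],"rr":15,"sqt":[15,1,68]},"q":{"nmm":31,"pdo":{"od":8,"ykf":61,"zbd":16}}}
After op 15 (remove /m): {"aqx":[34,[45,52,73],[61,52],{"hxr":71,"jll":61},43],"k":[19,{"c":50,"lin":77},{"q":50,"xb":86,"zjb":75},{"cn":56,"cx":22,"e":85,"u":86},{"k":90,"m":19}],"q":{"nmm":31,"pdo":{"od":8,"ykf":61,"zbd":16}}}
After op 16 (replace /aqx/0 30): {"aqx":[30,[45,52,73],[61,52],{"hxr":71,"jll":61},43],"k":[19,{"c":50,"lin":77},{"q":50,"xb":86,"zjb":75},{"cn":56,"cx":22,"e":85,"u":86},{"k":90,"m":19}],"q":{"nmm":31,"pdo":{"od":8,"ykf":61,"zbd":16}}}
After op 17 (remove /k/0): {"aqx":[30,[45,52,73],[61,52],{"hxr":71,"jll":61},43],"k":[{"c":50,"lin":77},{"q":50,"xb":86,"zjb":75},{"cn":56,"cx":22,"e":85,"u":86},{"k":90,"m":19}],"q":{"nmm":31,"pdo":{"od":8,"ykf":61,"zbd":16}}}
After op 18 (add /k/3/b 74): {"aqx":[30,[45,52,73],[61,52],{"hxr":71,"jll":61},43],"k":[{"c":50,"lin":77},{"q":50,"xb":86,"zjb":75},{"cn":56,"cx":22,"e":85,"u":86},{"b":74,"k":90,"m":19}],"q":{"nmm":31,"pdo":{"od":8,"ykf":61,"zbd":16}}}
After op 19 (replace /k 69): {"aqx":[30,[45,52,73],[61,52],{"hxr":71,"jll":61},43],"k":69,"q":{"nmm":31,"pdo":{"od":8,"ykf":61,"zbd":16}}}
After op 20 (replace /aqx/3/hxr 68): {"aqx":[30,[45,52,73],[61,52],{"hxr":68,"jll":61},43],"k":69,"q":{"nmm":31,"pdo":{"od":8,"ykf":61,"zbd":16}}}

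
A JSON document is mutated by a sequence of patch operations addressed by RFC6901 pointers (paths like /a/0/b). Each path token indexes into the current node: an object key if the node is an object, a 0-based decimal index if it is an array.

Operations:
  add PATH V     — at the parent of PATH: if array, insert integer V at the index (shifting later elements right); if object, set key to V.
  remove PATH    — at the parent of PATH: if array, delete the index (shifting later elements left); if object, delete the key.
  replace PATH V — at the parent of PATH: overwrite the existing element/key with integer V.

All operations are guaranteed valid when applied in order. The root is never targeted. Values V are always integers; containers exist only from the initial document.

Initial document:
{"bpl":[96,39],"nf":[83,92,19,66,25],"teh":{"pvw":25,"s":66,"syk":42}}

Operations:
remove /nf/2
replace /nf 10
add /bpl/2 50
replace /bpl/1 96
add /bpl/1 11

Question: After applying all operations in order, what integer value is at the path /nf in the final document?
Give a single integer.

Answer: 10

Derivation:
After op 1 (remove /nf/2): {"bpl":[96,39],"nf":[83,92,66,25],"teh":{"pvw":25,"s":66,"syk":42}}
After op 2 (replace /nf 10): {"bpl":[96,39],"nf":10,"teh":{"pvw":25,"s":66,"syk":42}}
After op 3 (add /bpl/2 50): {"bpl":[96,39,50],"nf":10,"teh":{"pvw":25,"s":66,"syk":42}}
After op 4 (replace /bpl/1 96): {"bpl":[96,96,50],"nf":10,"teh":{"pvw":25,"s":66,"syk":42}}
After op 5 (add /bpl/1 11): {"bpl":[96,11,96,50],"nf":10,"teh":{"pvw":25,"s":66,"syk":42}}
Value at /nf: 10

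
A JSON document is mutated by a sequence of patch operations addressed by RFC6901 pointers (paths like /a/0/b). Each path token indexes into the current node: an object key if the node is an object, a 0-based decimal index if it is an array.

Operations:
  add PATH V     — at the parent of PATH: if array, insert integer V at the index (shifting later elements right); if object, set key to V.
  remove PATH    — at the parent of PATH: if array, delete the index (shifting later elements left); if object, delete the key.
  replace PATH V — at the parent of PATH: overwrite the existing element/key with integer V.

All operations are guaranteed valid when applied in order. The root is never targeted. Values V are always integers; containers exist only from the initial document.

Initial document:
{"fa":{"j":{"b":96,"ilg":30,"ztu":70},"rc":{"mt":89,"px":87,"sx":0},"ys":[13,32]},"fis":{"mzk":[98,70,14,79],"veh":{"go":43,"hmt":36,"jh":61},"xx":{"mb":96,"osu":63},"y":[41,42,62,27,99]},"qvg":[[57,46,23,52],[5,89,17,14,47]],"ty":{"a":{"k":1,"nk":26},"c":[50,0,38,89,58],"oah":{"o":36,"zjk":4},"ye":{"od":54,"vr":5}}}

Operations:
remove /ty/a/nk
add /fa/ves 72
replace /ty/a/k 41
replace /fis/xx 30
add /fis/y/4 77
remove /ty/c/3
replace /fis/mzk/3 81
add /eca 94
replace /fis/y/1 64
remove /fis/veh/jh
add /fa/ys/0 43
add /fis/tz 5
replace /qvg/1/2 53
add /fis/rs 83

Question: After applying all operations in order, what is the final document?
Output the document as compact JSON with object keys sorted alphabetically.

After op 1 (remove /ty/a/nk): {"fa":{"j":{"b":96,"ilg":30,"ztu":70},"rc":{"mt":89,"px":87,"sx":0},"ys":[13,32]},"fis":{"mzk":[98,70,14,79],"veh":{"go":43,"hmt":36,"jh":61},"xx":{"mb":96,"osu":63},"y":[41,42,62,27,99]},"qvg":[[57,46,23,52],[5,89,17,14,47]],"ty":{"a":{"k":1},"c":[50,0,38,89,58],"oah":{"o":36,"zjk":4},"ye":{"od":54,"vr":5}}}
After op 2 (add /fa/ves 72): {"fa":{"j":{"b":96,"ilg":30,"ztu":70},"rc":{"mt":89,"px":87,"sx":0},"ves":72,"ys":[13,32]},"fis":{"mzk":[98,70,14,79],"veh":{"go":43,"hmt":36,"jh":61},"xx":{"mb":96,"osu":63},"y":[41,42,62,27,99]},"qvg":[[57,46,23,52],[5,89,17,14,47]],"ty":{"a":{"k":1},"c":[50,0,38,89,58],"oah":{"o":36,"zjk":4},"ye":{"od":54,"vr":5}}}
After op 3 (replace /ty/a/k 41): {"fa":{"j":{"b":96,"ilg":30,"ztu":70},"rc":{"mt":89,"px":87,"sx":0},"ves":72,"ys":[13,32]},"fis":{"mzk":[98,70,14,79],"veh":{"go":43,"hmt":36,"jh":61},"xx":{"mb":96,"osu":63},"y":[41,42,62,27,99]},"qvg":[[57,46,23,52],[5,89,17,14,47]],"ty":{"a":{"k":41},"c":[50,0,38,89,58],"oah":{"o":36,"zjk":4},"ye":{"od":54,"vr":5}}}
After op 4 (replace /fis/xx 30): {"fa":{"j":{"b":96,"ilg":30,"ztu":70},"rc":{"mt":89,"px":87,"sx":0},"ves":72,"ys":[13,32]},"fis":{"mzk":[98,70,14,79],"veh":{"go":43,"hmt":36,"jh":61},"xx":30,"y":[41,42,62,27,99]},"qvg":[[57,46,23,52],[5,89,17,14,47]],"ty":{"a":{"k":41},"c":[50,0,38,89,58],"oah":{"o":36,"zjk":4},"ye":{"od":54,"vr":5}}}
After op 5 (add /fis/y/4 77): {"fa":{"j":{"b":96,"ilg":30,"ztu":70},"rc":{"mt":89,"px":87,"sx":0},"ves":72,"ys":[13,32]},"fis":{"mzk":[98,70,14,79],"veh":{"go":43,"hmt":36,"jh":61},"xx":30,"y":[41,42,62,27,77,99]},"qvg":[[57,46,23,52],[5,89,17,14,47]],"ty":{"a":{"k":41},"c":[50,0,38,89,58],"oah":{"o":36,"zjk":4},"ye":{"od":54,"vr":5}}}
After op 6 (remove /ty/c/3): {"fa":{"j":{"b":96,"ilg":30,"ztu":70},"rc":{"mt":89,"px":87,"sx":0},"ves":72,"ys":[13,32]},"fis":{"mzk":[98,70,14,79],"veh":{"go":43,"hmt":36,"jh":61},"xx":30,"y":[41,42,62,27,77,99]},"qvg":[[57,46,23,52],[5,89,17,14,47]],"ty":{"a":{"k":41},"c":[50,0,38,58],"oah":{"o":36,"zjk":4},"ye":{"od":54,"vr":5}}}
After op 7 (replace /fis/mzk/3 81): {"fa":{"j":{"b":96,"ilg":30,"ztu":70},"rc":{"mt":89,"px":87,"sx":0},"ves":72,"ys":[13,32]},"fis":{"mzk":[98,70,14,81],"veh":{"go":43,"hmt":36,"jh":61},"xx":30,"y":[41,42,62,27,77,99]},"qvg":[[57,46,23,52],[5,89,17,14,47]],"ty":{"a":{"k":41},"c":[50,0,38,58],"oah":{"o":36,"zjk":4},"ye":{"od":54,"vr":5}}}
After op 8 (add /eca 94): {"eca":94,"fa":{"j":{"b":96,"ilg":30,"ztu":70},"rc":{"mt":89,"px":87,"sx":0},"ves":72,"ys":[13,32]},"fis":{"mzk":[98,70,14,81],"veh":{"go":43,"hmt":36,"jh":61},"xx":30,"y":[41,42,62,27,77,99]},"qvg":[[57,46,23,52],[5,89,17,14,47]],"ty":{"a":{"k":41},"c":[50,0,38,58],"oah":{"o":36,"zjk":4},"ye":{"od":54,"vr":5}}}
After op 9 (replace /fis/y/1 64): {"eca":94,"fa":{"j":{"b":96,"ilg":30,"ztu":70},"rc":{"mt":89,"px":87,"sx":0},"ves":72,"ys":[13,32]},"fis":{"mzk":[98,70,14,81],"veh":{"go":43,"hmt":36,"jh":61},"xx":30,"y":[41,64,62,27,77,99]},"qvg":[[57,46,23,52],[5,89,17,14,47]],"ty":{"a":{"k":41},"c":[50,0,38,58],"oah":{"o":36,"zjk":4},"ye":{"od":54,"vr":5}}}
After op 10 (remove /fis/veh/jh): {"eca":94,"fa":{"j":{"b":96,"ilg":30,"ztu":70},"rc":{"mt":89,"px":87,"sx":0},"ves":72,"ys":[13,32]},"fis":{"mzk":[98,70,14,81],"veh":{"go":43,"hmt":36},"xx":30,"y":[41,64,62,27,77,99]},"qvg":[[57,46,23,52],[5,89,17,14,47]],"ty":{"a":{"k":41},"c":[50,0,38,58],"oah":{"o":36,"zjk":4},"ye":{"od":54,"vr":5}}}
After op 11 (add /fa/ys/0 43): {"eca":94,"fa":{"j":{"b":96,"ilg":30,"ztu":70},"rc":{"mt":89,"px":87,"sx":0},"ves":72,"ys":[43,13,32]},"fis":{"mzk":[98,70,14,81],"veh":{"go":43,"hmt":36},"xx":30,"y":[41,64,62,27,77,99]},"qvg":[[57,46,23,52],[5,89,17,14,47]],"ty":{"a":{"k":41},"c":[50,0,38,58],"oah":{"o":36,"zjk":4},"ye":{"od":54,"vr":5}}}
After op 12 (add /fis/tz 5): {"eca":94,"fa":{"j":{"b":96,"ilg":30,"ztu":70},"rc":{"mt":89,"px":87,"sx":0},"ves":72,"ys":[43,13,32]},"fis":{"mzk":[98,70,14,81],"tz":5,"veh":{"go":43,"hmt":36},"xx":30,"y":[41,64,62,27,77,99]},"qvg":[[57,46,23,52],[5,89,17,14,47]],"ty":{"a":{"k":41},"c":[50,0,38,58],"oah":{"o":36,"zjk":4},"ye":{"od":54,"vr":5}}}
After op 13 (replace /qvg/1/2 53): {"eca":94,"fa":{"j":{"b":96,"ilg":30,"ztu":70},"rc":{"mt":89,"px":87,"sx":0},"ves":72,"ys":[43,13,32]},"fis":{"mzk":[98,70,14,81],"tz":5,"veh":{"go":43,"hmt":36},"xx":30,"y":[41,64,62,27,77,99]},"qvg":[[57,46,23,52],[5,89,53,14,47]],"ty":{"a":{"k":41},"c":[50,0,38,58],"oah":{"o":36,"zjk":4},"ye":{"od":54,"vr":5}}}
After op 14 (add /fis/rs 83): {"eca":94,"fa":{"j":{"b":96,"ilg":30,"ztu":70},"rc":{"mt":89,"px":87,"sx":0},"ves":72,"ys":[43,13,32]},"fis":{"mzk":[98,70,14,81],"rs":83,"tz":5,"veh":{"go":43,"hmt":36},"xx":30,"y":[41,64,62,27,77,99]},"qvg":[[57,46,23,52],[5,89,53,14,47]],"ty":{"a":{"k":41},"c":[50,0,38,58],"oah":{"o":36,"zjk":4},"ye":{"od":54,"vr":5}}}

Answer: {"eca":94,"fa":{"j":{"b":96,"ilg":30,"ztu":70},"rc":{"mt":89,"px":87,"sx":0},"ves":72,"ys":[43,13,32]},"fis":{"mzk":[98,70,14,81],"rs":83,"tz":5,"veh":{"go":43,"hmt":36},"xx":30,"y":[41,64,62,27,77,99]},"qvg":[[57,46,23,52],[5,89,53,14,47]],"ty":{"a":{"k":41},"c":[50,0,38,58],"oah":{"o":36,"zjk":4},"ye":{"od":54,"vr":5}}}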